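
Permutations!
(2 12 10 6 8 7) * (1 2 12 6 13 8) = (1 2 6)(7 12 10 13 8) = [0, 2, 6, 3, 4, 5, 1, 12, 7, 9, 13, 11, 10, 8]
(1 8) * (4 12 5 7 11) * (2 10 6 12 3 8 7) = (1 7 11 4 3 8)(2 10 6 12 5) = [0, 7, 10, 8, 3, 2, 12, 11, 1, 9, 6, 4, 5]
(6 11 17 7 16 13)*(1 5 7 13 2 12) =(1 5 7 16 2 12)(6 11 17 13) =[0, 5, 12, 3, 4, 7, 11, 16, 8, 9, 10, 17, 1, 6, 14, 15, 2, 13]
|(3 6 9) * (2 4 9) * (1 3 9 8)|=6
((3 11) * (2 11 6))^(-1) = (2 6 3 11)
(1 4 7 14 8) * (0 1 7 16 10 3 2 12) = (0 1 4 16 10 3 2 12)(7 14 8) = [1, 4, 12, 2, 16, 5, 6, 14, 7, 9, 3, 11, 0, 13, 8, 15, 10]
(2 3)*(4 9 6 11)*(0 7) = (0 7)(2 3)(4 9 6 11) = [7, 1, 3, 2, 9, 5, 11, 0, 8, 6, 10, 4]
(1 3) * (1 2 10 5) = (1 3 2 10 5) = [0, 3, 10, 2, 4, 1, 6, 7, 8, 9, 5]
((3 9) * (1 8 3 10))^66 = ((1 8 3 9 10))^66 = (1 8 3 9 10)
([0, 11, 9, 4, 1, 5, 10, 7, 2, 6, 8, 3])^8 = (11)(2 10 9 8 6)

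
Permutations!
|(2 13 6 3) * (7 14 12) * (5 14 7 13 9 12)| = 6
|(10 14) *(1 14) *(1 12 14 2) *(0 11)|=|(0 11)(1 2)(10 12 14)|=6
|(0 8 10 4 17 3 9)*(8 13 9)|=15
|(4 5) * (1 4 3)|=|(1 4 5 3)|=4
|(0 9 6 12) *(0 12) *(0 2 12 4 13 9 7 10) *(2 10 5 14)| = |(0 7 5 14 2 12 4 13 9 6 10)| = 11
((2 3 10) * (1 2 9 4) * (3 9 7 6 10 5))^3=(10)(1 4 9 2)(3 5)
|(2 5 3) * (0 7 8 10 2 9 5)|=|(0 7 8 10 2)(3 9 5)|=15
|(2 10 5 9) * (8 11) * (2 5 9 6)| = 10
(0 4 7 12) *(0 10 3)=(0 4 7 12 10 3)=[4, 1, 2, 0, 7, 5, 6, 12, 8, 9, 3, 11, 10]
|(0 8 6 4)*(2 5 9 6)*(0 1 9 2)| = |(0 8)(1 9 6 4)(2 5)| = 4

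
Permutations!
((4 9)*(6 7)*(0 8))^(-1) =((0 8)(4 9)(6 7))^(-1) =(0 8)(4 9)(6 7)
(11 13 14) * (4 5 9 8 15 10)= (4 5 9 8 15 10)(11 13 14)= [0, 1, 2, 3, 5, 9, 6, 7, 15, 8, 4, 13, 12, 14, 11, 10]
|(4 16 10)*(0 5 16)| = 5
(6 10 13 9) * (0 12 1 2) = (0 12 1 2)(6 10 13 9) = [12, 2, 0, 3, 4, 5, 10, 7, 8, 6, 13, 11, 1, 9]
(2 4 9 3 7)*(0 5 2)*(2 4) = (0 5 4 9 3 7) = [5, 1, 2, 7, 9, 4, 6, 0, 8, 3]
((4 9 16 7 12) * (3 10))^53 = ((3 10)(4 9 16 7 12))^53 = (3 10)(4 7 9 12 16)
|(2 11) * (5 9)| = 2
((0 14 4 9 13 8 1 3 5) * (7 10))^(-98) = (0 14 4 9 13 8 1 3 5)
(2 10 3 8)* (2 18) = (2 10 3 8 18) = [0, 1, 10, 8, 4, 5, 6, 7, 18, 9, 3, 11, 12, 13, 14, 15, 16, 17, 2]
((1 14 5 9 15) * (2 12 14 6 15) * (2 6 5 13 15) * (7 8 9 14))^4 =((1 5 14 13 15)(2 12 7 8 9 6))^4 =(1 15 13 14 5)(2 9 7)(6 8 12)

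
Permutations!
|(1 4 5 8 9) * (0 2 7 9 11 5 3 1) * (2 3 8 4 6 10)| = 8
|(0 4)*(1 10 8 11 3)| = |(0 4)(1 10 8 11 3)| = 10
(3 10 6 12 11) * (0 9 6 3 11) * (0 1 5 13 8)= (0 9 6 12 1 5 13 8)(3 10)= [9, 5, 2, 10, 4, 13, 12, 7, 0, 6, 3, 11, 1, 8]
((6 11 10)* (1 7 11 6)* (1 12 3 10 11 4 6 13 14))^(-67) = (1 14 13 6 4 7)(3 12 10)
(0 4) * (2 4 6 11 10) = (0 6 11 10 2 4) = [6, 1, 4, 3, 0, 5, 11, 7, 8, 9, 2, 10]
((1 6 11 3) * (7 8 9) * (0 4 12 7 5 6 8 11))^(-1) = ((0 4 12 7 11 3 1 8 9 5 6))^(-1) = (0 6 5 9 8 1 3 11 7 12 4)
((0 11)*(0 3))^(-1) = ((0 11 3))^(-1) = (0 3 11)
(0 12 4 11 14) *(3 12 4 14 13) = [4, 1, 2, 12, 11, 5, 6, 7, 8, 9, 10, 13, 14, 3, 0] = (0 4 11 13 3 12 14)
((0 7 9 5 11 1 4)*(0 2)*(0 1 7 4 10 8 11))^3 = ((0 4 2 1 10 8 11 7 9 5))^3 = (0 1 11 5 2 8 9 4 10 7)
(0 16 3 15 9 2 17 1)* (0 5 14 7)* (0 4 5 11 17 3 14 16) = (1 11 17)(2 3 15 9)(4 5 16 14 7) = [0, 11, 3, 15, 5, 16, 6, 4, 8, 2, 10, 17, 12, 13, 7, 9, 14, 1]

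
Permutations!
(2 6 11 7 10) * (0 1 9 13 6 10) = (0 1 9 13 6 11 7)(2 10) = [1, 9, 10, 3, 4, 5, 11, 0, 8, 13, 2, 7, 12, 6]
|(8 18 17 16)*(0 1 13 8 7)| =8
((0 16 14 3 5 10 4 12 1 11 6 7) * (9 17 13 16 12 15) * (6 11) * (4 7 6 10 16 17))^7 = ((0 12 1 10 7)(3 5 16 14)(4 15 9)(13 17))^7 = (0 1 7 12 10)(3 14 16 5)(4 15 9)(13 17)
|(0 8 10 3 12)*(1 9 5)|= 15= |(0 8 10 3 12)(1 9 5)|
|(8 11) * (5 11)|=3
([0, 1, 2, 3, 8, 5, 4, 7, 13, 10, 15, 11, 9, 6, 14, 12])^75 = (4 6 13 8)(9 12 15 10)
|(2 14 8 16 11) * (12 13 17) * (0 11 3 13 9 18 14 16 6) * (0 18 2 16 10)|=20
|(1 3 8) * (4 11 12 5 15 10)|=|(1 3 8)(4 11 12 5 15 10)|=6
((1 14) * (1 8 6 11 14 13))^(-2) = (6 14)(8 11)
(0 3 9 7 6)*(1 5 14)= (0 3 9 7 6)(1 5 14)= [3, 5, 2, 9, 4, 14, 0, 6, 8, 7, 10, 11, 12, 13, 1]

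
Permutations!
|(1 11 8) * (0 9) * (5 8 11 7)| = |(11)(0 9)(1 7 5 8)| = 4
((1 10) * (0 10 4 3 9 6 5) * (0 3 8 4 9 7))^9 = ((0 10 1 9 6 5 3 7)(4 8))^9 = (0 10 1 9 6 5 3 7)(4 8)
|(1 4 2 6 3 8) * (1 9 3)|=|(1 4 2 6)(3 8 9)|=12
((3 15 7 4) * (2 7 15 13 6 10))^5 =(15)(2 6 3 7 10 13 4)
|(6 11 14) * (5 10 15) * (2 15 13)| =15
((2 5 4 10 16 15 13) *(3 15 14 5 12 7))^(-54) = (4 10 16 14 5)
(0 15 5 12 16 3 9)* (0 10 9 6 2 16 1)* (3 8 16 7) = [15, 0, 7, 6, 4, 12, 2, 3, 16, 10, 9, 11, 1, 13, 14, 5, 8] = (0 15 5 12 1)(2 7 3 6)(8 16)(9 10)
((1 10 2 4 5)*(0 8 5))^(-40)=((0 8 5 1 10 2 4))^(-40)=(0 5 10 4 8 1 2)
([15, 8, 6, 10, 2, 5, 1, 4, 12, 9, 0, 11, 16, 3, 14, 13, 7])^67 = (0 13 10 15 3)(1 16 2 8 7 6 12 4)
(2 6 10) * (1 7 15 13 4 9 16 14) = [0, 7, 6, 3, 9, 5, 10, 15, 8, 16, 2, 11, 12, 4, 1, 13, 14] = (1 7 15 13 4 9 16 14)(2 6 10)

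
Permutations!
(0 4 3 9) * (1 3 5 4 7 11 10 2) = (0 7 11 10 2 1 3 9)(4 5) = [7, 3, 1, 9, 5, 4, 6, 11, 8, 0, 2, 10]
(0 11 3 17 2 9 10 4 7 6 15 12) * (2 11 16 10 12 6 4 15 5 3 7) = (0 16 10 15 6 5 3 17 11 7 4 2 9 12) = [16, 1, 9, 17, 2, 3, 5, 4, 8, 12, 15, 7, 0, 13, 14, 6, 10, 11]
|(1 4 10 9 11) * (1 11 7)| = |(11)(1 4 10 9 7)| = 5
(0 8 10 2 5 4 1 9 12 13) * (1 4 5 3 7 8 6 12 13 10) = (0 6 12 10 2 3 7 8 1 9 13) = [6, 9, 3, 7, 4, 5, 12, 8, 1, 13, 2, 11, 10, 0]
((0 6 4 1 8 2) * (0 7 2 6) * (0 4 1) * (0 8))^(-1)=(0 1 6 8 4)(2 7)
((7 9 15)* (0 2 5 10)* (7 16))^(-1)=(0 10 5 2)(7 16 15 9)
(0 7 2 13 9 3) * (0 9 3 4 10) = (0 7 2 13 3 9 4 10) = [7, 1, 13, 9, 10, 5, 6, 2, 8, 4, 0, 11, 12, 3]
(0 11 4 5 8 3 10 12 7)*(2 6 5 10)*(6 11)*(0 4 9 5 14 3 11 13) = [6, 1, 13, 2, 10, 8, 14, 4, 11, 5, 12, 9, 7, 0, 3] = (0 6 14 3 2 13)(4 10 12 7)(5 8 11 9)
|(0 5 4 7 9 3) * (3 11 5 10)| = 15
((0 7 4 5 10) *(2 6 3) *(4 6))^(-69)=(0 3 5 7 2 10 6 4)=((0 7 6 3 2 4 5 10))^(-69)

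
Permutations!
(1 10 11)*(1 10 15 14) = (1 15 14)(10 11) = [0, 15, 2, 3, 4, 5, 6, 7, 8, 9, 11, 10, 12, 13, 1, 14]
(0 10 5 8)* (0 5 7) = (0 10 7)(5 8) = [10, 1, 2, 3, 4, 8, 6, 0, 5, 9, 7]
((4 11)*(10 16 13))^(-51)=((4 11)(10 16 13))^(-51)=(16)(4 11)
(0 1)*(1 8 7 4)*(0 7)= [8, 7, 2, 3, 1, 5, 6, 4, 0]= (0 8)(1 7 4)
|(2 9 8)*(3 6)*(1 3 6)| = |(1 3)(2 9 8)| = 6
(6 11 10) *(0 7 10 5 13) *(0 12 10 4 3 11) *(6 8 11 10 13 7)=[6, 1, 2, 10, 3, 7, 0, 4, 11, 9, 8, 5, 13, 12]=(0 6)(3 10 8 11 5 7 4)(12 13)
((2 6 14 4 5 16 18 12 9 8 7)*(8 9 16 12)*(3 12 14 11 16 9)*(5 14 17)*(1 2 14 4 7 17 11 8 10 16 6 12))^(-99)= (18)(1 2 12 9 3)(5 11 6 8 17)(7 14)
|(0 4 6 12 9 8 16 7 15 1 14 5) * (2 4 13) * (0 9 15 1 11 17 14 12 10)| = 66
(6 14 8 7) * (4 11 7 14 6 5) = (4 11 7 5)(8 14) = [0, 1, 2, 3, 11, 4, 6, 5, 14, 9, 10, 7, 12, 13, 8]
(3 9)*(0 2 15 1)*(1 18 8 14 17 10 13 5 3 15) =(0 2 1)(3 9 15 18 8 14 17 10 13 5) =[2, 0, 1, 9, 4, 3, 6, 7, 14, 15, 13, 11, 12, 5, 17, 18, 16, 10, 8]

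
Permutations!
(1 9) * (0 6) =(0 6)(1 9) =[6, 9, 2, 3, 4, 5, 0, 7, 8, 1]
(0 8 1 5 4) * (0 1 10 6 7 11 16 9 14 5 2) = (0 8 10 6 7 11 16 9 14 5 4 1 2) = [8, 2, 0, 3, 1, 4, 7, 11, 10, 14, 6, 16, 12, 13, 5, 15, 9]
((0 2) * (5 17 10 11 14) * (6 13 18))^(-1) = (0 2)(5 14 11 10 17)(6 18 13)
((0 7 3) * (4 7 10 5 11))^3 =((0 10 5 11 4 7 3))^3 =(0 11 3 5 7 10 4)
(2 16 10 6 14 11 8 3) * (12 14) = (2 16 10 6 12 14 11 8 3) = [0, 1, 16, 2, 4, 5, 12, 7, 3, 9, 6, 8, 14, 13, 11, 15, 10]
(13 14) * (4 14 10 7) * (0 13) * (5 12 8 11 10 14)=(0 13 14)(4 5 12 8 11 10 7)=[13, 1, 2, 3, 5, 12, 6, 4, 11, 9, 7, 10, 8, 14, 0]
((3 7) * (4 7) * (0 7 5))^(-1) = (0 5 4 3 7)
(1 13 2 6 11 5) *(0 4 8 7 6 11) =(0 4 8 7 6)(1 13 2 11 5) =[4, 13, 11, 3, 8, 1, 0, 6, 7, 9, 10, 5, 12, 2]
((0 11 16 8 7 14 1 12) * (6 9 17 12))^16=((0 11 16 8 7 14 1 6 9 17 12))^16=(0 14 12 7 17 8 9 16 6 11 1)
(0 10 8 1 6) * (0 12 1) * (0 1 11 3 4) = [10, 6, 2, 4, 0, 5, 12, 7, 1, 9, 8, 3, 11] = (0 10 8 1 6 12 11 3 4)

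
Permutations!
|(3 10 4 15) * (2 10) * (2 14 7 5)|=|(2 10 4 15 3 14 7 5)|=8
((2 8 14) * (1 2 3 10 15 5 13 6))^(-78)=(1 8 3 15 13)(2 14 10 5 6)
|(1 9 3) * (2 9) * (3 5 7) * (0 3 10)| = |(0 3 1 2 9 5 7 10)| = 8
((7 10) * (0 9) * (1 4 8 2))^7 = ((0 9)(1 4 8 2)(7 10))^7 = (0 9)(1 2 8 4)(7 10)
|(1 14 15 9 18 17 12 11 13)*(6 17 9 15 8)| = |(1 14 8 6 17 12 11 13)(9 18)| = 8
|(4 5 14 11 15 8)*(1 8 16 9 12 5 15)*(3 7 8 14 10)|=30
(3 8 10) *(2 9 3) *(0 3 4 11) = (0 3 8 10 2 9 4 11) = [3, 1, 9, 8, 11, 5, 6, 7, 10, 4, 2, 0]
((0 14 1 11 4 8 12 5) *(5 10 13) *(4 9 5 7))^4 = (0 9 1)(4 13 12)(5 11 14)(7 10 8)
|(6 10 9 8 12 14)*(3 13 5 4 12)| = |(3 13 5 4 12 14 6 10 9 8)| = 10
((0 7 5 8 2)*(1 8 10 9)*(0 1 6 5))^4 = (10)(1 8 2)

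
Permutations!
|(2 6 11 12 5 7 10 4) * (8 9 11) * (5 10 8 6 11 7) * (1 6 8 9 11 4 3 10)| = 10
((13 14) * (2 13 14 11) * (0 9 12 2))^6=((14)(0 9 12 2 13 11))^6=(14)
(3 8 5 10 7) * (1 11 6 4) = (1 11 6 4)(3 8 5 10 7) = [0, 11, 2, 8, 1, 10, 4, 3, 5, 9, 7, 6]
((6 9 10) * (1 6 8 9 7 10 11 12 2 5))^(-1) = (1 5 2 12 11 9 8 10 7 6)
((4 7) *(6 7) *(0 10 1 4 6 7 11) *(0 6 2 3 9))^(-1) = (0 9 3 2 7 4 1 10)(6 11)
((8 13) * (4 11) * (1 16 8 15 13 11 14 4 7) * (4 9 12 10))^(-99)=(1 16 8 11 7)(4 14 9 12 10)(13 15)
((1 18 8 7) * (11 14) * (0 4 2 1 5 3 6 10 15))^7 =(0 5 2 6 18 15 7 4 3 1 10 8)(11 14)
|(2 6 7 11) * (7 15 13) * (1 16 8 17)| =|(1 16 8 17)(2 6 15 13 7 11)| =12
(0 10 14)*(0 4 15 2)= (0 10 14 4 15 2)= [10, 1, 0, 3, 15, 5, 6, 7, 8, 9, 14, 11, 12, 13, 4, 2]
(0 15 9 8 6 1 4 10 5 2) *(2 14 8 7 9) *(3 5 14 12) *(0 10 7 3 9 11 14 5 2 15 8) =(15)(0 8 6 1 4 7 11 14)(2 10 5 12 9 3) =[8, 4, 10, 2, 7, 12, 1, 11, 6, 3, 5, 14, 9, 13, 0, 15]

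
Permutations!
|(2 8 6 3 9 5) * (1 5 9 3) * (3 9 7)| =15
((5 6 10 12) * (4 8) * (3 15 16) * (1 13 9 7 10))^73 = (1 13 9 7 10 12 5 6)(3 15 16)(4 8)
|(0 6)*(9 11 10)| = |(0 6)(9 11 10)| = 6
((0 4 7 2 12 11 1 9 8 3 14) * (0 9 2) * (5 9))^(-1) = ((0 4 7)(1 2 12 11)(3 14 5 9 8))^(-1) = (0 7 4)(1 11 12 2)(3 8 9 5 14)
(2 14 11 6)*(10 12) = [0, 1, 14, 3, 4, 5, 2, 7, 8, 9, 12, 6, 10, 13, 11] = (2 14 11 6)(10 12)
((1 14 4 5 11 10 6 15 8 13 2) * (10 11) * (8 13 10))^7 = ((1 14 4 5 8 10 6 15 13 2))^7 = (1 15 8 14 13 10 4 2 6 5)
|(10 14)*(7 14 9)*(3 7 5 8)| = |(3 7 14 10 9 5 8)| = 7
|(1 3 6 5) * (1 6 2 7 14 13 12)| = 14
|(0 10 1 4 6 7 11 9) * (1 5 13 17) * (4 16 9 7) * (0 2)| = 18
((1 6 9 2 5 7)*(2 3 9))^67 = (1 2 7 6 5)(3 9)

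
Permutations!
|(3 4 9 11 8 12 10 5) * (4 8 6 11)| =10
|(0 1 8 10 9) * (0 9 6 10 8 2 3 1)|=6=|(1 2 3)(6 10)|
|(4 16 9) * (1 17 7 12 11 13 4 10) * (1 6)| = |(1 17 7 12 11 13 4 16 9 10 6)| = 11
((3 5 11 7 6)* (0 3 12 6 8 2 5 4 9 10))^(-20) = (12)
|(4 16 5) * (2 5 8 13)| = |(2 5 4 16 8 13)| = 6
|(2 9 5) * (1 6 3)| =3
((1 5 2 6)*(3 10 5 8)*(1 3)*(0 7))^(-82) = (2 10 6 5 3)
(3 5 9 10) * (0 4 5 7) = (0 4 5 9 10 3 7) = [4, 1, 2, 7, 5, 9, 6, 0, 8, 10, 3]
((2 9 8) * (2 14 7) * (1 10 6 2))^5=((1 10 6 2 9 8 14 7))^5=(1 8 6 7 9 10 14 2)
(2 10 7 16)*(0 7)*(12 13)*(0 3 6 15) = (0 7 16 2 10 3 6 15)(12 13) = [7, 1, 10, 6, 4, 5, 15, 16, 8, 9, 3, 11, 13, 12, 14, 0, 2]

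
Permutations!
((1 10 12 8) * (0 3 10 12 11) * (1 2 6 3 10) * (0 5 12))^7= (0 6 12 10 3 8 11 1 2 5)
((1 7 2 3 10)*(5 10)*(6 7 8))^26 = (1 6 2 5)(3 10 8 7)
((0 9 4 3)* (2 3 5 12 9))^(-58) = ((0 2 3)(4 5 12 9))^(-58) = (0 3 2)(4 12)(5 9)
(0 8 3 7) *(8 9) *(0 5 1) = [9, 0, 2, 7, 4, 1, 6, 5, 3, 8] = (0 9 8 3 7 5 1)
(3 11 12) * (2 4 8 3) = [0, 1, 4, 11, 8, 5, 6, 7, 3, 9, 10, 12, 2] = (2 4 8 3 11 12)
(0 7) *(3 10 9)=[7, 1, 2, 10, 4, 5, 6, 0, 8, 3, 9]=(0 7)(3 10 9)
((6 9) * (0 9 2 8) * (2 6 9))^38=(9)(0 8 2)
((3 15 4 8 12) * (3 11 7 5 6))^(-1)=(3 6 5 7 11 12 8 4 15)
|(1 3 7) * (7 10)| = 4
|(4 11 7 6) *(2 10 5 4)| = 7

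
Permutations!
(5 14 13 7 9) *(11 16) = (5 14 13 7 9)(11 16) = [0, 1, 2, 3, 4, 14, 6, 9, 8, 5, 10, 16, 12, 7, 13, 15, 11]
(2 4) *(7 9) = [0, 1, 4, 3, 2, 5, 6, 9, 8, 7] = (2 4)(7 9)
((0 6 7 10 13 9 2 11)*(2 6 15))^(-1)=(0 11 2 15)(6 9 13 10 7)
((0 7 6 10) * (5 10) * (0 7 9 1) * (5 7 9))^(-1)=((0 5 10 9 1)(6 7))^(-1)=(0 1 9 10 5)(6 7)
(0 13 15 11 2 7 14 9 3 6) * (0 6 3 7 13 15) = (0 15 11 2 13)(7 14 9) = [15, 1, 13, 3, 4, 5, 6, 14, 8, 7, 10, 2, 12, 0, 9, 11]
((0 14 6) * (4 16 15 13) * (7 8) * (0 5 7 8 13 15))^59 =((0 14 6 5 7 13 4 16))^59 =(0 5 4 14 7 16 6 13)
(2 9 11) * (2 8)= [0, 1, 9, 3, 4, 5, 6, 7, 2, 11, 10, 8]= (2 9 11 8)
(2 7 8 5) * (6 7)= (2 6 7 8 5)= [0, 1, 6, 3, 4, 2, 7, 8, 5]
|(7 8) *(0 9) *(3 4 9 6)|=10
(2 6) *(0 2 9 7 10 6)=(0 2)(6 9 7 10)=[2, 1, 0, 3, 4, 5, 9, 10, 8, 7, 6]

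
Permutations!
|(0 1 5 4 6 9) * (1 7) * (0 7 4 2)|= 8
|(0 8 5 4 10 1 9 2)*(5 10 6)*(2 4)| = 9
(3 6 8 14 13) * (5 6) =(3 5 6 8 14 13) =[0, 1, 2, 5, 4, 6, 8, 7, 14, 9, 10, 11, 12, 3, 13]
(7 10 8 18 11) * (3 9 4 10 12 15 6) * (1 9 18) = [0, 9, 2, 18, 10, 5, 3, 12, 1, 4, 8, 7, 15, 13, 14, 6, 16, 17, 11] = (1 9 4 10 8)(3 18 11 7 12 15 6)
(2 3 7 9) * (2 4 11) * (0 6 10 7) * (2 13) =(0 6 10 7 9 4 11 13 2 3) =[6, 1, 3, 0, 11, 5, 10, 9, 8, 4, 7, 13, 12, 2]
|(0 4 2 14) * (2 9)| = |(0 4 9 2 14)| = 5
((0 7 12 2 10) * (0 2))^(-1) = ((0 7 12)(2 10))^(-1) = (0 12 7)(2 10)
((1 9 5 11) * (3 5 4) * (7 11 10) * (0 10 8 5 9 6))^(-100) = (0 7 1)(3 4 9)(6 10 11)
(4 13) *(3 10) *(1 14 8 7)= [0, 14, 2, 10, 13, 5, 6, 1, 7, 9, 3, 11, 12, 4, 8]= (1 14 8 7)(3 10)(4 13)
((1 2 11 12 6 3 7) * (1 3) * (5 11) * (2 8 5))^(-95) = ((1 8 5 11 12 6)(3 7))^(-95) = (1 8 5 11 12 6)(3 7)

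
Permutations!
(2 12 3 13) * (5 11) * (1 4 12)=(1 4 12 3 13 2)(5 11)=[0, 4, 1, 13, 12, 11, 6, 7, 8, 9, 10, 5, 3, 2]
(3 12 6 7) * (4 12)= (3 4 12 6 7)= [0, 1, 2, 4, 12, 5, 7, 3, 8, 9, 10, 11, 6]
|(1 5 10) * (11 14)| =|(1 5 10)(11 14)| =6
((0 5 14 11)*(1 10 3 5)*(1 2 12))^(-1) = (0 11 14 5 3 10 1 12 2)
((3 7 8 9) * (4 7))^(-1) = (3 9 8 7 4) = ((3 4 7 8 9))^(-1)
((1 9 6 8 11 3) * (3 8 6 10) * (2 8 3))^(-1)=(1 3 11 8 2 10 9)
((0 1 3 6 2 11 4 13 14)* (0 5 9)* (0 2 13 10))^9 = ((0 1 3 6 13 14 5 9 2 11 4 10))^9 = (0 11 5 6)(1 4 9 13)(2 14 3 10)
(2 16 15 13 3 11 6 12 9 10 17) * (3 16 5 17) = (2 5 17)(3 11 6 12 9 10)(13 16 15) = [0, 1, 5, 11, 4, 17, 12, 7, 8, 10, 3, 6, 9, 16, 14, 13, 15, 2]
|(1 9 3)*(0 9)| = |(0 9 3 1)| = 4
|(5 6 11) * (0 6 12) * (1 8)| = |(0 6 11 5 12)(1 8)| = 10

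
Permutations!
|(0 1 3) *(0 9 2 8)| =6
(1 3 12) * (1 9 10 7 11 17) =(1 3 12 9 10 7 11 17) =[0, 3, 2, 12, 4, 5, 6, 11, 8, 10, 7, 17, 9, 13, 14, 15, 16, 1]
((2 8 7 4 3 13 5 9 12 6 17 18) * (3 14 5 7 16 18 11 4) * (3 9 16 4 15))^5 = (2 16 14 8 18 5 4)(3 6 13 17 7 11 9 15 12)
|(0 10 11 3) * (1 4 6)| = |(0 10 11 3)(1 4 6)| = 12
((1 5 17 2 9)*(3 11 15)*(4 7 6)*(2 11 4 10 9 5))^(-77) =(1 4 5 6 11 9 3 2 7 17 10 15)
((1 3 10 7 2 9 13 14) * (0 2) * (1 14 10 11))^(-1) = (14)(0 7 10 13 9 2)(1 11 3)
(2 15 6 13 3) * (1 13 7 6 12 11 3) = [0, 13, 15, 2, 4, 5, 7, 6, 8, 9, 10, 3, 11, 1, 14, 12] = (1 13)(2 15 12 11 3)(6 7)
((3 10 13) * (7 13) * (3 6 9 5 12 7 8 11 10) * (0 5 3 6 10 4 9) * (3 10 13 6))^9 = (13)(0 6 7 12 5)(4 11 8 10 9)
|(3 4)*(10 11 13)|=6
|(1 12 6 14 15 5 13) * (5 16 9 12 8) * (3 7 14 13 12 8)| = |(1 3 7 14 15 16 9 8 5 12 6 13)| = 12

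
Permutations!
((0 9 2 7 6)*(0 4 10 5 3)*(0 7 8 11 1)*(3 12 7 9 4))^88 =(0 8 3 12 4 11 9 7 10 1 2 6 5)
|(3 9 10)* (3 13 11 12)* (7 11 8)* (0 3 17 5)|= |(0 3 9 10 13 8 7 11 12 17 5)|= 11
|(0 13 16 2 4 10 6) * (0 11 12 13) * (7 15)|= 8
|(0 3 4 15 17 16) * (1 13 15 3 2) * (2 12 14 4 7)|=|(0 12 14 4 3 7 2 1 13 15 17 16)|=12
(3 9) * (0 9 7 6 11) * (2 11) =(0 9 3 7 6 2 11) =[9, 1, 11, 7, 4, 5, 2, 6, 8, 3, 10, 0]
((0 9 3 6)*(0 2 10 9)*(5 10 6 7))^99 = (2 6)(3 9 10 5 7)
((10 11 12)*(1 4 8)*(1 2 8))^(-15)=(12)(1 4)(2 8)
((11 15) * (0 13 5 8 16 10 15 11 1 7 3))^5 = (0 10)(1 5)(3 16)(7 8)(13 15)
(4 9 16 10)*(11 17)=(4 9 16 10)(11 17)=[0, 1, 2, 3, 9, 5, 6, 7, 8, 16, 4, 17, 12, 13, 14, 15, 10, 11]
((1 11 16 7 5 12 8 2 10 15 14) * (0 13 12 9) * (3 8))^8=(0 14 13 1 12 11 3 16 8 7 2 5 10 9 15)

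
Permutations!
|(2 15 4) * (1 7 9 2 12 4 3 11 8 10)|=18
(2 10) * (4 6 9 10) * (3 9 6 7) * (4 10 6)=(2 10)(3 9 6 4 7)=[0, 1, 10, 9, 7, 5, 4, 3, 8, 6, 2]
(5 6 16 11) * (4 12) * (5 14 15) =[0, 1, 2, 3, 12, 6, 16, 7, 8, 9, 10, 14, 4, 13, 15, 5, 11] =(4 12)(5 6 16 11 14 15)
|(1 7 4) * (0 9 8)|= |(0 9 8)(1 7 4)|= 3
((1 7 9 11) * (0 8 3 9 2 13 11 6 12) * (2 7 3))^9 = (0 12 6 9 3 1 11 13 2 8)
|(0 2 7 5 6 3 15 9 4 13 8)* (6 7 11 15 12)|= |(0 2 11 15 9 4 13 8)(3 12 6)(5 7)|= 24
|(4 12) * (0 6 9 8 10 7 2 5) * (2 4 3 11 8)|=35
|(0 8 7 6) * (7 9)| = |(0 8 9 7 6)| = 5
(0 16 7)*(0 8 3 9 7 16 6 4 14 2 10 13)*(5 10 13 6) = (16)(0 5 10 6 4 14 2 13)(3 9 7 8) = [5, 1, 13, 9, 14, 10, 4, 8, 3, 7, 6, 11, 12, 0, 2, 15, 16]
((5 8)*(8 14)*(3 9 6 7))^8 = (5 8 14)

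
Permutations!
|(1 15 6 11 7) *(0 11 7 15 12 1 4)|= 6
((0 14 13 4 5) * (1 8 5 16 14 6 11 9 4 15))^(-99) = (0 1 14 9)(4 6 8 13)(5 15 16 11) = ((0 6 11 9 4 16 14 13 15 1 8 5))^(-99)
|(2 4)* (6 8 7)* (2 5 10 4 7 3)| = 15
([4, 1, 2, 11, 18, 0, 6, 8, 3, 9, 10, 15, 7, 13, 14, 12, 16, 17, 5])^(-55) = [4, 1, 2, 8, 18, 0, 6, 12, 7, 9, 10, 3, 15, 13, 14, 11, 16, 17, 5]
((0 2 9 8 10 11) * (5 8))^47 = ((0 2 9 5 8 10 11))^47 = (0 10 5 2 11 8 9)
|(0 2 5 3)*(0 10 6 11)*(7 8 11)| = 9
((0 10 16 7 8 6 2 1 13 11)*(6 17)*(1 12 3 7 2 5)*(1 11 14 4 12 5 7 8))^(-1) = ((0 10 16 2 5 11)(1 13 14 4 12 3 8 17 6 7))^(-1) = (0 11 5 2 16 10)(1 7 6 17 8 3 12 4 14 13)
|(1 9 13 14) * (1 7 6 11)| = |(1 9 13 14 7 6 11)| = 7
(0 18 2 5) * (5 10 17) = (0 18 2 10 17 5) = [18, 1, 10, 3, 4, 0, 6, 7, 8, 9, 17, 11, 12, 13, 14, 15, 16, 5, 2]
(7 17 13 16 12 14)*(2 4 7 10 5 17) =[0, 1, 4, 3, 7, 17, 6, 2, 8, 9, 5, 11, 14, 16, 10, 15, 12, 13] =(2 4 7)(5 17 13 16 12 14 10)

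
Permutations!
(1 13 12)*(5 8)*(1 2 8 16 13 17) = (1 17)(2 8 5 16 13 12) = [0, 17, 8, 3, 4, 16, 6, 7, 5, 9, 10, 11, 2, 12, 14, 15, 13, 1]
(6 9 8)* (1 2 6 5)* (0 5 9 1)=(0 5)(1 2 6)(8 9)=[5, 2, 6, 3, 4, 0, 1, 7, 9, 8]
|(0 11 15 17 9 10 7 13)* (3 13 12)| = 10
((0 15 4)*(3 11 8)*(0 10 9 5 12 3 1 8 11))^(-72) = ((0 15 4 10 9 5 12 3)(1 8))^(-72) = (15)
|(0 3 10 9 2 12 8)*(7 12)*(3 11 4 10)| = |(0 11 4 10 9 2 7 12 8)| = 9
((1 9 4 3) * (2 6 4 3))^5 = ((1 9 3)(2 6 4))^5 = (1 3 9)(2 4 6)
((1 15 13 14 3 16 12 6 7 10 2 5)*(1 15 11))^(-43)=(1 11)(2 5 15 13 14 3 16 12 6 7 10)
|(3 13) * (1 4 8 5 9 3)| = |(1 4 8 5 9 3 13)| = 7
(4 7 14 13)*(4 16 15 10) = [0, 1, 2, 3, 7, 5, 6, 14, 8, 9, 4, 11, 12, 16, 13, 10, 15] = (4 7 14 13 16 15 10)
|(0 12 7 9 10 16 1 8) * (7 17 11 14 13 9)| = 11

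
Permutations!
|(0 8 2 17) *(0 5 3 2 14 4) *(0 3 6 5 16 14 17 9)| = 18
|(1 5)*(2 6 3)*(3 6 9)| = 6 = |(1 5)(2 9 3)|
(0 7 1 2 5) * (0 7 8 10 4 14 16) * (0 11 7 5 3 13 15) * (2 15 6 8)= [2, 15, 3, 13, 14, 5, 8, 1, 10, 9, 4, 7, 12, 6, 16, 0, 11]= (0 2 3 13 6 8 10 4 14 16 11 7 1 15)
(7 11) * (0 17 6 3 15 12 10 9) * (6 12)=(0 17 12 10 9)(3 15 6)(7 11)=[17, 1, 2, 15, 4, 5, 3, 11, 8, 0, 9, 7, 10, 13, 14, 6, 16, 12]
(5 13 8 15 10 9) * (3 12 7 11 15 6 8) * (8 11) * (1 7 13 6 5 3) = (1 7 8 5 6 11 15 10 9 3 12 13) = [0, 7, 2, 12, 4, 6, 11, 8, 5, 3, 9, 15, 13, 1, 14, 10]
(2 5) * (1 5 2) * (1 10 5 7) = [0, 7, 2, 3, 4, 10, 6, 1, 8, 9, 5] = (1 7)(5 10)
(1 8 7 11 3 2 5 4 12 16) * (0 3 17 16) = [3, 8, 5, 2, 12, 4, 6, 11, 7, 9, 10, 17, 0, 13, 14, 15, 1, 16] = (0 3 2 5 4 12)(1 8 7 11 17 16)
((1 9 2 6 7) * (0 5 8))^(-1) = (0 8 5)(1 7 6 2 9) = ((0 5 8)(1 9 2 6 7))^(-1)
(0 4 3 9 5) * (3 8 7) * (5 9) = (9)(0 4 8 7 3 5) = [4, 1, 2, 5, 8, 0, 6, 3, 7, 9]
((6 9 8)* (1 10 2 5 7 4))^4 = (1 7 2)(4 5 10)(6 9 8)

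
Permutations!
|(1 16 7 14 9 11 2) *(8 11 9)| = |(1 16 7 14 8 11 2)| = 7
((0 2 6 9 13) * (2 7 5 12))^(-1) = ((0 7 5 12 2 6 9 13))^(-1) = (0 13 9 6 2 12 5 7)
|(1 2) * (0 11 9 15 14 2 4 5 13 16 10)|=12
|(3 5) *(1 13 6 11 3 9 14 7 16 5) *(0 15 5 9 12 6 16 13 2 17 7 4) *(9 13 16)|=16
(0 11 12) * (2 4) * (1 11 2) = [2, 11, 4, 3, 1, 5, 6, 7, 8, 9, 10, 12, 0] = (0 2 4 1 11 12)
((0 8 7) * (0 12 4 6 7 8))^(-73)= (4 12 7 6)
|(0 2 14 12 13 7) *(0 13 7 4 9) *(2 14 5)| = |(0 14 12 7 13 4 9)(2 5)| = 14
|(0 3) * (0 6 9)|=|(0 3 6 9)|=4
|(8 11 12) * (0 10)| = 6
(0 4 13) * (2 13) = (0 4 2 13) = [4, 1, 13, 3, 2, 5, 6, 7, 8, 9, 10, 11, 12, 0]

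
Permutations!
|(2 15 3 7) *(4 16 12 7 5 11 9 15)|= 5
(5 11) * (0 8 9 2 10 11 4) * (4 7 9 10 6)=(0 8 10 11 5 7 9 2 6 4)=[8, 1, 6, 3, 0, 7, 4, 9, 10, 2, 11, 5]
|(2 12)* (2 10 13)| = |(2 12 10 13)| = 4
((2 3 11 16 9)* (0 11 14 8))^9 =((0 11 16 9 2 3 14 8))^9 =(0 11 16 9 2 3 14 8)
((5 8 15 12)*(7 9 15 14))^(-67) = ((5 8 14 7 9 15 12))^(-67) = (5 7 12 14 15 8 9)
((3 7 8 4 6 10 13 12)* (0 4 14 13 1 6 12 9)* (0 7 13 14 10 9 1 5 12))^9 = (14)(0 4)(1 13 3 12 5 10 8 7 9 6)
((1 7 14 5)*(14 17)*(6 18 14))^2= (1 17 18 5 7 6 14)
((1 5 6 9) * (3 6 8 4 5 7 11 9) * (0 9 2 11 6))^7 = ((0 9 1 7 6 3)(2 11)(4 5 8))^7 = (0 9 1 7 6 3)(2 11)(4 5 8)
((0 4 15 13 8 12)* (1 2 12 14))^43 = ((0 4 15 13 8 14 1 2 12))^43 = (0 2 14 13 4 12 1 8 15)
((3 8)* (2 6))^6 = (8)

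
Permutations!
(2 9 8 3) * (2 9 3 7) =(2 3 9 8 7) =[0, 1, 3, 9, 4, 5, 6, 2, 7, 8]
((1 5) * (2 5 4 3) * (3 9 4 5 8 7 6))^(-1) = ((1 5)(2 8 7 6 3)(4 9))^(-1) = (1 5)(2 3 6 7 8)(4 9)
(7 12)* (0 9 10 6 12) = (0 9 10 6 12 7) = [9, 1, 2, 3, 4, 5, 12, 0, 8, 10, 6, 11, 7]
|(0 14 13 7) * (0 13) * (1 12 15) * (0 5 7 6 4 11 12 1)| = 10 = |(0 14 5 7 13 6 4 11 12 15)|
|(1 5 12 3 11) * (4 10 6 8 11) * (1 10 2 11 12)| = 8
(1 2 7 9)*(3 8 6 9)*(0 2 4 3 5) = (0 2 7 5)(1 4 3 8 6 9) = [2, 4, 7, 8, 3, 0, 9, 5, 6, 1]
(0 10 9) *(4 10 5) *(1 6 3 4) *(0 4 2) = [5, 6, 0, 2, 10, 1, 3, 7, 8, 4, 9] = (0 5 1 6 3 2)(4 10 9)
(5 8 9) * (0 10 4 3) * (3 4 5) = (0 10 5 8 9 3) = [10, 1, 2, 0, 4, 8, 6, 7, 9, 3, 5]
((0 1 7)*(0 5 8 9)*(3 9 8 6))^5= ((0 1 7 5 6 3 9))^5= (0 3 5 1 9 6 7)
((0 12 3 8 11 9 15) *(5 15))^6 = ((0 12 3 8 11 9 5 15))^6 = (0 5 11 3)(8 12 15 9)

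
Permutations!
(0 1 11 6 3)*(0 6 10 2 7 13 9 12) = (0 1 11 10 2 7 13 9 12)(3 6) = [1, 11, 7, 6, 4, 5, 3, 13, 8, 12, 2, 10, 0, 9]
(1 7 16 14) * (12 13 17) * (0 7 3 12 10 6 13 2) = [7, 3, 0, 12, 4, 5, 13, 16, 8, 9, 6, 11, 2, 17, 1, 15, 14, 10] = (0 7 16 14 1 3 12 2)(6 13 17 10)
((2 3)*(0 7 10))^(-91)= ((0 7 10)(2 3))^(-91)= (0 10 7)(2 3)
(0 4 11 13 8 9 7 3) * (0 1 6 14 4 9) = (0 9 7 3 1 6 14 4 11 13 8) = [9, 6, 2, 1, 11, 5, 14, 3, 0, 7, 10, 13, 12, 8, 4]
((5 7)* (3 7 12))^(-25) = ((3 7 5 12))^(-25) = (3 12 5 7)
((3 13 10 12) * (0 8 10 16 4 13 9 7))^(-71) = ((0 8 10 12 3 9 7)(4 13 16))^(-71) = (0 7 9 3 12 10 8)(4 13 16)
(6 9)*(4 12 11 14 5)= (4 12 11 14 5)(6 9)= [0, 1, 2, 3, 12, 4, 9, 7, 8, 6, 10, 14, 11, 13, 5]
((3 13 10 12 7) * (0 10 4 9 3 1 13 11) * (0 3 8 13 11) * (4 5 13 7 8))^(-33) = ((0 10 12 8 7 1 11 3)(4 9)(5 13))^(-33) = (0 3 11 1 7 8 12 10)(4 9)(5 13)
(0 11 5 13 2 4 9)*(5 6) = (0 11 6 5 13 2 4 9) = [11, 1, 4, 3, 9, 13, 5, 7, 8, 0, 10, 6, 12, 2]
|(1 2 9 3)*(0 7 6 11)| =4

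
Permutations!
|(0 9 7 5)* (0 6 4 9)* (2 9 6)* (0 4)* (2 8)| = 15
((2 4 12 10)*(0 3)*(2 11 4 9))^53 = (0 3)(2 9)(4 12 10 11)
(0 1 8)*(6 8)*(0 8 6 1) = (8) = [0, 1, 2, 3, 4, 5, 6, 7, 8]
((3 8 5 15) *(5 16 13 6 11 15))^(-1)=((3 8 16 13 6 11 15))^(-1)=(3 15 11 6 13 16 8)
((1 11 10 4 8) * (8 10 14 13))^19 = (1 8 13 14 11)(4 10)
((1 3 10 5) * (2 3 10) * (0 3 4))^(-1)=(0 4 2 3)(1 5 10)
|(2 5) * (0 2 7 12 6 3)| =|(0 2 5 7 12 6 3)| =7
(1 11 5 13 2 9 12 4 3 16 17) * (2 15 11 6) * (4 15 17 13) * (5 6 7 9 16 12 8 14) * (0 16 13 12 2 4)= (0 16 12 15 11 6 4 3 2 13 17 1 7 9 8 14 5)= [16, 7, 13, 2, 3, 0, 4, 9, 14, 8, 10, 6, 15, 17, 5, 11, 12, 1]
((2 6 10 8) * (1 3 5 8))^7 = (10)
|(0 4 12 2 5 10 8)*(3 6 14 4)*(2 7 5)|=|(0 3 6 14 4 12 7 5 10 8)|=10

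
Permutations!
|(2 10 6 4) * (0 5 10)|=|(0 5 10 6 4 2)|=6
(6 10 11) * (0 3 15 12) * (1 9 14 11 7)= (0 3 15 12)(1 9 14 11 6 10 7)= [3, 9, 2, 15, 4, 5, 10, 1, 8, 14, 7, 6, 0, 13, 11, 12]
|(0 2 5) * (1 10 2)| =5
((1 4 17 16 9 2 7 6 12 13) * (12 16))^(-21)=((1 4 17 12 13)(2 7 6 16 9))^(-21)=(1 13 12 17 4)(2 9 16 6 7)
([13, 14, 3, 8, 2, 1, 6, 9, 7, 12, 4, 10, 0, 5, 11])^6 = [10, 3, 0, 13, 12, 2, 6, 1, 5, 14, 9, 7, 11, 4, 8]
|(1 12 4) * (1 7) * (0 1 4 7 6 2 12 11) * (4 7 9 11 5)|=|(0 1 5 4 6 2 12 9 11)|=9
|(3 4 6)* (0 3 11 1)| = 6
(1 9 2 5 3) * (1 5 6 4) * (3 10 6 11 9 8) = (1 8 3 5 10 6 4)(2 11 9) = [0, 8, 11, 5, 1, 10, 4, 7, 3, 2, 6, 9]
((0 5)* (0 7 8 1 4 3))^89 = (0 4 8 5 3 1 7)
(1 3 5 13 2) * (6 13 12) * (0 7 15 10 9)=(0 7 15 10 9)(1 3 5 12 6 13 2)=[7, 3, 1, 5, 4, 12, 13, 15, 8, 0, 9, 11, 6, 2, 14, 10]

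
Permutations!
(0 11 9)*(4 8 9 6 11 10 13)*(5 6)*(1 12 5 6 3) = (0 10 13 4 8 9)(1 12 5 3)(6 11) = [10, 12, 2, 1, 8, 3, 11, 7, 9, 0, 13, 6, 5, 4]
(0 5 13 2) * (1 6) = (0 5 13 2)(1 6) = [5, 6, 0, 3, 4, 13, 1, 7, 8, 9, 10, 11, 12, 2]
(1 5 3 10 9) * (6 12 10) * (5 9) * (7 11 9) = [0, 7, 2, 6, 4, 3, 12, 11, 8, 1, 5, 9, 10] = (1 7 11 9)(3 6 12 10 5)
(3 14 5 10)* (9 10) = [0, 1, 2, 14, 4, 9, 6, 7, 8, 10, 3, 11, 12, 13, 5] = (3 14 5 9 10)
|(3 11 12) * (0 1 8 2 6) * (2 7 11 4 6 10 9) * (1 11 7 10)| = |(0 11 12 3 4 6)(1 8 10 9 2)| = 30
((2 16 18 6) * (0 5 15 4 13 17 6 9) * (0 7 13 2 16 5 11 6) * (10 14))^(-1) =(0 17 13 7 9 18 16 6 11)(2 4 15 5)(10 14)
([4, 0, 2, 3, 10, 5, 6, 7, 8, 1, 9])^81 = [4, 0, 2, 3, 10, 5, 6, 7, 8, 1, 9]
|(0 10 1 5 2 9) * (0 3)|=|(0 10 1 5 2 9 3)|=7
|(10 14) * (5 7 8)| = |(5 7 8)(10 14)| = 6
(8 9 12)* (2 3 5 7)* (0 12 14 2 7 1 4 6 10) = (0 12 8 9 14 2 3 5 1 4 6 10) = [12, 4, 3, 5, 6, 1, 10, 7, 9, 14, 0, 11, 8, 13, 2]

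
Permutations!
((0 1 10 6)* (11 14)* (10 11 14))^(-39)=(14)(0 1 11 10 6)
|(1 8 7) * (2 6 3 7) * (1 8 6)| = |(1 6 3 7 8 2)| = 6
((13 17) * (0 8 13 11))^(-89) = ((0 8 13 17 11))^(-89) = (0 8 13 17 11)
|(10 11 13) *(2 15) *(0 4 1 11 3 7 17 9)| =|(0 4 1 11 13 10 3 7 17 9)(2 15)| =10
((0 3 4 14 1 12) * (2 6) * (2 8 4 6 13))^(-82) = (0 1 4 6)(3 12 14 8) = ((0 3 6 8 4 14 1 12)(2 13))^(-82)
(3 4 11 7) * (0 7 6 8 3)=[7, 1, 2, 4, 11, 5, 8, 0, 3, 9, 10, 6]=(0 7)(3 4 11 6 8)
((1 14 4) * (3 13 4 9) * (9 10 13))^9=(1 4 13 10 14)(3 9)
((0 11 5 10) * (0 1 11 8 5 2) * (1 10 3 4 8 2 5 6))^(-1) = ((0 2)(1 11 5 3 4 8 6))^(-1) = (0 2)(1 6 8 4 3 5 11)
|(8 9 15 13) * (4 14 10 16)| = |(4 14 10 16)(8 9 15 13)| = 4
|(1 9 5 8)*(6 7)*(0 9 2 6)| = 8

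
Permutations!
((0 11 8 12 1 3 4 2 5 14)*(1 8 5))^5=(0 11 5 14)(1 3 4 2)(8 12)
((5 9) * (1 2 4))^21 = ((1 2 4)(5 9))^21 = (5 9)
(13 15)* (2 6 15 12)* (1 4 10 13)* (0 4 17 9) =(0 4 10 13 12 2 6 15 1 17 9) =[4, 17, 6, 3, 10, 5, 15, 7, 8, 0, 13, 11, 2, 12, 14, 1, 16, 9]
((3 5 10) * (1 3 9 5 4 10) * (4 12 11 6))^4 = (1 6 5 11 9 12 10 3 4)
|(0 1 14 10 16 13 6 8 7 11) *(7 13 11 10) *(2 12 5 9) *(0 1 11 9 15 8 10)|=|(0 11 1 14 7)(2 12 5 15 8 13 6 10 16 9)|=10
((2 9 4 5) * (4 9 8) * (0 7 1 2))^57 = ((9)(0 7 1 2 8 4 5))^57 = (9)(0 7 1 2 8 4 5)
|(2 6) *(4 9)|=|(2 6)(4 9)|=2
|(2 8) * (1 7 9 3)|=4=|(1 7 9 3)(2 8)|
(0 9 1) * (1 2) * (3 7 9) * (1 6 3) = (0 1)(2 6 3 7 9) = [1, 0, 6, 7, 4, 5, 3, 9, 8, 2]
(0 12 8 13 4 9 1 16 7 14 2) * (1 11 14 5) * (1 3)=(0 12 8 13 4 9 11 14 2)(1 16 7 5 3)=[12, 16, 0, 1, 9, 3, 6, 5, 13, 11, 10, 14, 8, 4, 2, 15, 7]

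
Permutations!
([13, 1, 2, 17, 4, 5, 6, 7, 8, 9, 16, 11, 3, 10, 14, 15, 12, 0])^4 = [12, 1, 2, 10, 4, 5, 6, 7, 8, 9, 17, 11, 13, 3, 14, 15, 0, 16]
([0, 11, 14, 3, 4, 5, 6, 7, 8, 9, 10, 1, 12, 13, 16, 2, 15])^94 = [0, 1, 16, 3, 4, 5, 6, 7, 8, 9, 10, 11, 12, 13, 15, 14, 2]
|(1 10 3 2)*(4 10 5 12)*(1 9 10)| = |(1 5 12 4)(2 9 10 3)| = 4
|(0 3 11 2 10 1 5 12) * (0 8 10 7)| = 5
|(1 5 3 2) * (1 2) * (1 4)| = 4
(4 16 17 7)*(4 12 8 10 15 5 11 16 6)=[0, 1, 2, 3, 6, 11, 4, 12, 10, 9, 15, 16, 8, 13, 14, 5, 17, 7]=(4 6)(5 11 16 17 7 12 8 10 15)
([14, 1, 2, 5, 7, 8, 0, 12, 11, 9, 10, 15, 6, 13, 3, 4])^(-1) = [6, 1, 2, 14, 15, 3, 12, 4, 5, 9, 10, 8, 7, 13, 0, 11]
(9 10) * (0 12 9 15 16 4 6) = (0 12 9 10 15 16 4 6) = [12, 1, 2, 3, 6, 5, 0, 7, 8, 10, 15, 11, 9, 13, 14, 16, 4]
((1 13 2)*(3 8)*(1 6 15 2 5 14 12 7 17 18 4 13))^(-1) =(2 15 6)(3 8)(4 18 17 7 12 14 5 13) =((2 6 15)(3 8)(4 13 5 14 12 7 17 18))^(-1)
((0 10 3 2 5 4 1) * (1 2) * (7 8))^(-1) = ((0 10 3 1)(2 5 4)(7 8))^(-1) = (0 1 3 10)(2 4 5)(7 8)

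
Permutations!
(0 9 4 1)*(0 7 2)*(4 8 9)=(0 4 1 7 2)(8 9)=[4, 7, 0, 3, 1, 5, 6, 2, 9, 8]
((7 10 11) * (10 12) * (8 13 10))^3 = ((7 12 8 13 10 11))^3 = (7 13)(8 11)(10 12)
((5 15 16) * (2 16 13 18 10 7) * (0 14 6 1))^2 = (0 6)(1 14)(2 5 13 10)(7 16 15 18)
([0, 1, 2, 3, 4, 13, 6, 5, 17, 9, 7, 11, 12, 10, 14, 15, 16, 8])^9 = [0, 1, 2, 3, 4, 13, 6, 5, 17, 9, 7, 11, 12, 10, 14, 15, 16, 8]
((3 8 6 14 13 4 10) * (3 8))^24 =(14)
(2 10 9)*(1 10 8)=(1 10 9 2 8)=[0, 10, 8, 3, 4, 5, 6, 7, 1, 2, 9]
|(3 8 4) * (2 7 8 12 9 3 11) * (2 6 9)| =|(2 7 8 4 11 6 9 3 12)| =9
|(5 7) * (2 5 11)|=4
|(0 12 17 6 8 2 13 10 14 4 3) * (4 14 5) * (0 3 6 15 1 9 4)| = |(0 12 17 15 1 9 4 6 8 2 13 10 5)| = 13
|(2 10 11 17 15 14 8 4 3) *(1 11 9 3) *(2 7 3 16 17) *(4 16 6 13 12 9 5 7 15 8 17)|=52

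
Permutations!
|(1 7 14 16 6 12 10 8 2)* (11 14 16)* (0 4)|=8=|(0 4)(1 7 16 6 12 10 8 2)(11 14)|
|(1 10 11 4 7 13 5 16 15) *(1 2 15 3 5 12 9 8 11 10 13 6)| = 18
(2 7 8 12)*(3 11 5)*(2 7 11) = [0, 1, 11, 2, 4, 3, 6, 8, 12, 9, 10, 5, 7] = (2 11 5 3)(7 8 12)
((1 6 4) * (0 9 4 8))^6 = (9)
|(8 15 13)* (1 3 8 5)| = |(1 3 8 15 13 5)| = 6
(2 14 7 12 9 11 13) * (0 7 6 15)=(0 7 12 9 11 13 2 14 6 15)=[7, 1, 14, 3, 4, 5, 15, 12, 8, 11, 10, 13, 9, 2, 6, 0]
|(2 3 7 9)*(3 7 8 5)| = 3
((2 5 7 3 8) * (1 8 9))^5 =(1 3 5 8 9 7 2)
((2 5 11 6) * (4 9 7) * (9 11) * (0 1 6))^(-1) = (0 11 4 7 9 5 2 6 1)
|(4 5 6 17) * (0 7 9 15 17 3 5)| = 6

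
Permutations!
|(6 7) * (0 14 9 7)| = 5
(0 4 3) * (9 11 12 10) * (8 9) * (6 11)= (0 4 3)(6 11 12 10 8 9)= [4, 1, 2, 0, 3, 5, 11, 7, 9, 6, 8, 12, 10]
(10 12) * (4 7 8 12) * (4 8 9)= [0, 1, 2, 3, 7, 5, 6, 9, 12, 4, 8, 11, 10]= (4 7 9)(8 12 10)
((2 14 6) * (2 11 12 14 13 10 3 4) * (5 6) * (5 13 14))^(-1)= ((2 14 13 10 3 4)(5 6 11 12))^(-1)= (2 4 3 10 13 14)(5 12 11 6)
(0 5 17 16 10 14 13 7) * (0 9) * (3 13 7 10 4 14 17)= (0 5 3 13 10 17 16 4 14 7 9)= [5, 1, 2, 13, 14, 3, 6, 9, 8, 0, 17, 11, 12, 10, 7, 15, 4, 16]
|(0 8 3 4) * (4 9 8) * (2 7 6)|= |(0 4)(2 7 6)(3 9 8)|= 6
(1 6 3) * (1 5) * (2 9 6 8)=[0, 8, 9, 5, 4, 1, 3, 7, 2, 6]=(1 8 2 9 6 3 5)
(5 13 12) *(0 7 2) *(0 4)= (0 7 2 4)(5 13 12)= [7, 1, 4, 3, 0, 13, 6, 2, 8, 9, 10, 11, 5, 12]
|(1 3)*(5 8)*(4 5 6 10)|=|(1 3)(4 5 8 6 10)|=10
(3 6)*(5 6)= (3 5 6)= [0, 1, 2, 5, 4, 6, 3]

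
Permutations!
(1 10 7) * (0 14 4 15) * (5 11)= (0 14 4 15)(1 10 7)(5 11)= [14, 10, 2, 3, 15, 11, 6, 1, 8, 9, 7, 5, 12, 13, 4, 0]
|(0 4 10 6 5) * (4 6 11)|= |(0 6 5)(4 10 11)|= 3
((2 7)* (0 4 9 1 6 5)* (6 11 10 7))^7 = (0 2 11 4 6 10 9 5 7 1) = ((0 4 9 1 11 10 7 2 6 5))^7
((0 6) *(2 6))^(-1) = ((0 2 6))^(-1) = (0 6 2)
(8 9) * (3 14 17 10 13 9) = [0, 1, 2, 14, 4, 5, 6, 7, 3, 8, 13, 11, 12, 9, 17, 15, 16, 10] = (3 14 17 10 13 9 8)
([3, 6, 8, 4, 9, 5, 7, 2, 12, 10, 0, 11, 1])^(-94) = [3, 7, 12, 4, 9, 5, 2, 8, 1, 10, 0, 11, 6]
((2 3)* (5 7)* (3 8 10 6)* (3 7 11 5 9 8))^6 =((2 3)(5 11)(6 7 9 8 10))^6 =(11)(6 7 9 8 10)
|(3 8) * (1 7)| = |(1 7)(3 8)| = 2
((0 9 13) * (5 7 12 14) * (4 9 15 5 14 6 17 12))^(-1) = (0 13 9 4 7 5 15)(6 12 17)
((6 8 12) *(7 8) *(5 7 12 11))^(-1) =((5 7 8 11)(6 12))^(-1) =(5 11 8 7)(6 12)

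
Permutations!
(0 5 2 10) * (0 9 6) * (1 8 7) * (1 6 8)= [5, 1, 10, 3, 4, 2, 0, 6, 7, 8, 9]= (0 5 2 10 9 8 7 6)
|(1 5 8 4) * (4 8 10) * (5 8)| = 5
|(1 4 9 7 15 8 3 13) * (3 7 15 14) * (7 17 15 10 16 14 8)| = |(1 4 9 10 16 14 3 13)(7 8 17 15)| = 8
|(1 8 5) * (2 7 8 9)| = |(1 9 2 7 8 5)| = 6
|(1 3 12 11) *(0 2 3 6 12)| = 12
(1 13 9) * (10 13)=[0, 10, 2, 3, 4, 5, 6, 7, 8, 1, 13, 11, 12, 9]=(1 10 13 9)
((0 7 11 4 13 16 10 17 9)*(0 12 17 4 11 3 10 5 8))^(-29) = (0 5 13 10 7 8 16 4 3)(9 12 17)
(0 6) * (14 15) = (0 6)(14 15) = [6, 1, 2, 3, 4, 5, 0, 7, 8, 9, 10, 11, 12, 13, 15, 14]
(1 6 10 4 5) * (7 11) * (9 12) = (1 6 10 4 5)(7 11)(9 12) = [0, 6, 2, 3, 5, 1, 10, 11, 8, 12, 4, 7, 9]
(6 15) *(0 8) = (0 8)(6 15) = [8, 1, 2, 3, 4, 5, 15, 7, 0, 9, 10, 11, 12, 13, 14, 6]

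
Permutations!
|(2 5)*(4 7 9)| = |(2 5)(4 7 9)| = 6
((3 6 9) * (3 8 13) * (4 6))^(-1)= (3 13 8 9 6 4)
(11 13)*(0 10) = [10, 1, 2, 3, 4, 5, 6, 7, 8, 9, 0, 13, 12, 11] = (0 10)(11 13)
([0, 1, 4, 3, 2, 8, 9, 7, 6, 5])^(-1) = (2 4)(5 9 6 8)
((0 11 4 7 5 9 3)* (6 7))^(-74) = (0 9 7 4)(3 5 6 11)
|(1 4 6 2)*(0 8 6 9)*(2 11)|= 8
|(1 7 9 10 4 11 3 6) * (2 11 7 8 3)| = 4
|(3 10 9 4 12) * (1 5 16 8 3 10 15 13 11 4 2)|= |(1 5 16 8 3 15 13 11 4 12 10 9 2)|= 13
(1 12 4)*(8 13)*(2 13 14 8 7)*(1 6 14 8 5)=(1 12 4 6 14 5)(2 13 7)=[0, 12, 13, 3, 6, 1, 14, 2, 8, 9, 10, 11, 4, 7, 5]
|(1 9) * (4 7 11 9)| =|(1 4 7 11 9)| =5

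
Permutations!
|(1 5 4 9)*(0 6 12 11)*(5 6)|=8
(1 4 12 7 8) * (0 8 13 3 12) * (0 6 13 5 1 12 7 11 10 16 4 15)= (0 8 12 11 10 16 4 6 13 3 7 5 1 15)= [8, 15, 2, 7, 6, 1, 13, 5, 12, 9, 16, 10, 11, 3, 14, 0, 4]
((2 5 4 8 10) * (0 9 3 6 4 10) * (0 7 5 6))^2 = (0 3 9)(2 4 7 10 6 8 5)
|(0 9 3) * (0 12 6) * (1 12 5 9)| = |(0 1 12 6)(3 5 9)| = 12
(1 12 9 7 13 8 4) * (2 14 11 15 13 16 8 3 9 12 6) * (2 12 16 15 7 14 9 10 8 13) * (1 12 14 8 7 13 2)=(1 6 14 11 13 3 10 7 15)(2 9 8 4 12 16)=[0, 6, 9, 10, 12, 5, 14, 15, 4, 8, 7, 13, 16, 3, 11, 1, 2]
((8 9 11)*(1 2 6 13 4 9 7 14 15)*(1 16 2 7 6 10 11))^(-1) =((1 7 14 15 16 2 10 11 8 6 13 4 9))^(-1) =(1 9 4 13 6 8 11 10 2 16 15 14 7)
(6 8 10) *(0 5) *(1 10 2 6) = (0 5)(1 10)(2 6 8) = [5, 10, 6, 3, 4, 0, 8, 7, 2, 9, 1]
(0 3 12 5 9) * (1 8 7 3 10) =[10, 8, 2, 12, 4, 9, 6, 3, 7, 0, 1, 11, 5] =(0 10 1 8 7 3 12 5 9)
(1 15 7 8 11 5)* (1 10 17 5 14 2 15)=(2 15 7 8 11 14)(5 10 17)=[0, 1, 15, 3, 4, 10, 6, 8, 11, 9, 17, 14, 12, 13, 2, 7, 16, 5]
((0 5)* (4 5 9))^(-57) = (0 5 4 9)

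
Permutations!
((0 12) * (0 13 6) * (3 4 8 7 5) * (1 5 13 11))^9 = (0 13 8 3 1 12 6 7 4 5 11)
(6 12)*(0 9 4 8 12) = (0 9 4 8 12 6) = [9, 1, 2, 3, 8, 5, 0, 7, 12, 4, 10, 11, 6]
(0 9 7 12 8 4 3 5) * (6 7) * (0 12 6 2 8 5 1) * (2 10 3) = [9, 0, 8, 1, 2, 12, 7, 6, 4, 10, 3, 11, 5] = (0 9 10 3 1)(2 8 4)(5 12)(6 7)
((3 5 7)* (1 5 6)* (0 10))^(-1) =(0 10)(1 6 3 7 5)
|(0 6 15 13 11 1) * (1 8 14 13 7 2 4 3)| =8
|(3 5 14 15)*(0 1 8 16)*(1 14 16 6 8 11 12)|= 6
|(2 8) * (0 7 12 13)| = 4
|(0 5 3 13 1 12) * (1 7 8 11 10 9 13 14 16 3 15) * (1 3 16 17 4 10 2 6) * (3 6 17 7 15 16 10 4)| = 70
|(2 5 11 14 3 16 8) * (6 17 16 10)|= 10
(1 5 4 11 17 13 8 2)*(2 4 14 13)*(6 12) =(1 5 14 13 8 4 11 17 2)(6 12) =[0, 5, 1, 3, 11, 14, 12, 7, 4, 9, 10, 17, 6, 8, 13, 15, 16, 2]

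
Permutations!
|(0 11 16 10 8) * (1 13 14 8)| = 8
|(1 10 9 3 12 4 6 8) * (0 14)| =8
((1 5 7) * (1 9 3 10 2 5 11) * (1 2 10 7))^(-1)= ((1 11 2 5)(3 7 9))^(-1)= (1 5 2 11)(3 9 7)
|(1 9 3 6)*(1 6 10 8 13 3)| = 4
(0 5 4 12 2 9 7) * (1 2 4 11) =(0 5 11 1 2 9 7)(4 12) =[5, 2, 9, 3, 12, 11, 6, 0, 8, 7, 10, 1, 4]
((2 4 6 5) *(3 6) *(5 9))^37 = ((2 4 3 6 9 5))^37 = (2 4 3 6 9 5)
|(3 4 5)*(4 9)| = |(3 9 4 5)| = 4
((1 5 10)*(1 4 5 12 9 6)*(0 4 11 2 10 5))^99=((0 4)(1 12 9 6)(2 10 11))^99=(0 4)(1 6 9 12)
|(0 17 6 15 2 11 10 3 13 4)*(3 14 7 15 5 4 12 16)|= 60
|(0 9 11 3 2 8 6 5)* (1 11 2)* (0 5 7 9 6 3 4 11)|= 8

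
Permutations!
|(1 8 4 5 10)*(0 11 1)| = 7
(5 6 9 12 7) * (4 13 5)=(4 13 5 6 9 12 7)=[0, 1, 2, 3, 13, 6, 9, 4, 8, 12, 10, 11, 7, 5]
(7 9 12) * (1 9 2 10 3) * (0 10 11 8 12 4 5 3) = (0 10)(1 9 4 5 3)(2 11 8 12 7) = [10, 9, 11, 1, 5, 3, 6, 2, 12, 4, 0, 8, 7]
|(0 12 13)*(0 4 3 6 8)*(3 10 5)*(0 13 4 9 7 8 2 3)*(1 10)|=12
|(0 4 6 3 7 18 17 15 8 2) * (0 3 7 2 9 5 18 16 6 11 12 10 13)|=6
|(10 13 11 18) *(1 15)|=4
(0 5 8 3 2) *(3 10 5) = (0 3 2)(5 8 10) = [3, 1, 0, 2, 4, 8, 6, 7, 10, 9, 5]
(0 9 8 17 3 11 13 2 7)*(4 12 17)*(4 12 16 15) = [9, 1, 7, 11, 16, 5, 6, 0, 12, 8, 10, 13, 17, 2, 14, 4, 15, 3] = (0 9 8 12 17 3 11 13 2 7)(4 16 15)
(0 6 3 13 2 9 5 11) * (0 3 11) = (0 6 11 3 13 2 9 5) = [6, 1, 9, 13, 4, 0, 11, 7, 8, 5, 10, 3, 12, 2]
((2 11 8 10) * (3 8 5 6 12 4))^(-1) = (2 10 8 3 4 12 6 5 11)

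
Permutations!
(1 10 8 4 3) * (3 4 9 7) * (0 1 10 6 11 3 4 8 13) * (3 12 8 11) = (0 1 6 3 10 13)(4 11 12 8 9 7) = [1, 6, 2, 10, 11, 5, 3, 4, 9, 7, 13, 12, 8, 0]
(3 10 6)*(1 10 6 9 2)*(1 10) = (2 10 9)(3 6) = [0, 1, 10, 6, 4, 5, 3, 7, 8, 2, 9]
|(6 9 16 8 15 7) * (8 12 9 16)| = 7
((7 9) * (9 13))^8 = (7 9 13)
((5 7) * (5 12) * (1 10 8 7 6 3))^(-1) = (1 3 6 5 12 7 8 10)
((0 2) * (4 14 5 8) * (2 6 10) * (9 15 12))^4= (9 15 12)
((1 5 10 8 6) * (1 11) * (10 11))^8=((1 5 11)(6 10 8))^8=(1 11 5)(6 8 10)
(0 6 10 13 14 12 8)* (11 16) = [6, 1, 2, 3, 4, 5, 10, 7, 0, 9, 13, 16, 8, 14, 12, 15, 11] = (0 6 10 13 14 12 8)(11 16)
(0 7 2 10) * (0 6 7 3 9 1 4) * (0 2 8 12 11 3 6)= (0 6 7 8 12 11 3 9 1 4 2 10)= [6, 4, 10, 9, 2, 5, 7, 8, 12, 1, 0, 3, 11]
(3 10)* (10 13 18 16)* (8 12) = (3 13 18 16 10)(8 12) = [0, 1, 2, 13, 4, 5, 6, 7, 12, 9, 3, 11, 8, 18, 14, 15, 10, 17, 16]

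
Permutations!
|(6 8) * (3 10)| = 2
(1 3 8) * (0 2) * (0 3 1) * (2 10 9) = [10, 1, 3, 8, 4, 5, 6, 7, 0, 2, 9] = (0 10 9 2 3 8)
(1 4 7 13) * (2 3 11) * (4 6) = (1 6 4 7 13)(2 3 11) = [0, 6, 3, 11, 7, 5, 4, 13, 8, 9, 10, 2, 12, 1]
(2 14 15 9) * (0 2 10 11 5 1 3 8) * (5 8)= (0 2 14 15 9 10 11 8)(1 3 5)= [2, 3, 14, 5, 4, 1, 6, 7, 0, 10, 11, 8, 12, 13, 15, 9]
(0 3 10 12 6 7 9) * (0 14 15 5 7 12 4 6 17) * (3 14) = (0 14 15 5 7 9 3 10 4 6 12 17) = [14, 1, 2, 10, 6, 7, 12, 9, 8, 3, 4, 11, 17, 13, 15, 5, 16, 0]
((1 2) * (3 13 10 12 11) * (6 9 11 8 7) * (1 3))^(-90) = (1 9 7 12 13 2 11 6 8 10 3)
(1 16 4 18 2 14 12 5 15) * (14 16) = (1 14 12 5 15)(2 16 4 18) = [0, 14, 16, 3, 18, 15, 6, 7, 8, 9, 10, 11, 5, 13, 12, 1, 4, 17, 2]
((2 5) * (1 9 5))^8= ((1 9 5 2))^8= (9)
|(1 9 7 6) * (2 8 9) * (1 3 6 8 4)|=|(1 2 4)(3 6)(7 8 9)|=6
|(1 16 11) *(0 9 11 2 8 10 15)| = 9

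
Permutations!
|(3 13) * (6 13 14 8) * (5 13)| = |(3 14 8 6 5 13)| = 6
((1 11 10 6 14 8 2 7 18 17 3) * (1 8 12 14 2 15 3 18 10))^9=((1 11)(2 7 10 6)(3 8 15)(12 14)(17 18))^9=(1 11)(2 7 10 6)(12 14)(17 18)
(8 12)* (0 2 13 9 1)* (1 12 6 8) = (0 2 13 9 12 1)(6 8) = [2, 0, 13, 3, 4, 5, 8, 7, 6, 12, 10, 11, 1, 9]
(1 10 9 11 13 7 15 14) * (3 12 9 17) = [0, 10, 2, 12, 4, 5, 6, 15, 8, 11, 17, 13, 9, 7, 1, 14, 16, 3] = (1 10 17 3 12 9 11 13 7 15 14)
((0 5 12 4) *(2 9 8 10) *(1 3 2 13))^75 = ((0 5 12 4)(1 3 2 9 8 10 13))^75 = (0 4 12 5)(1 10 9 3 13 8 2)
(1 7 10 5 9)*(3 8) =(1 7 10 5 9)(3 8) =[0, 7, 2, 8, 4, 9, 6, 10, 3, 1, 5]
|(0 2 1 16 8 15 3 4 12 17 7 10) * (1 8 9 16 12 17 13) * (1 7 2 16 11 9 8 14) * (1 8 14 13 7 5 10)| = |(0 16 14 8 15 3 4 17 2 13 5 10)(1 12 7)(9 11)| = 12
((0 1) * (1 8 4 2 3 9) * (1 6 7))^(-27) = (9)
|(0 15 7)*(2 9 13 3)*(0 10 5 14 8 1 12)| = |(0 15 7 10 5 14 8 1 12)(2 9 13 3)| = 36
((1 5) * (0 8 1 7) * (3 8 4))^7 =(8)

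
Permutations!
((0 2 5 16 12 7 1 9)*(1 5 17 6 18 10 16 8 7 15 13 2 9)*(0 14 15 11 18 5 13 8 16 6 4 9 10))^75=(0 5 11 10 16 18 6 12)(2 9 8)(4 15 13)(7 17 14)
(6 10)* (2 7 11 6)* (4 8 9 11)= (2 7 4 8 9 11 6 10)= [0, 1, 7, 3, 8, 5, 10, 4, 9, 11, 2, 6]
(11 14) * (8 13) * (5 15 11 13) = (5 15 11 14 13 8) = [0, 1, 2, 3, 4, 15, 6, 7, 5, 9, 10, 14, 12, 8, 13, 11]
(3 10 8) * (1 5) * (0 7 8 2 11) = (0 7 8 3 10 2 11)(1 5) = [7, 5, 11, 10, 4, 1, 6, 8, 3, 9, 2, 0]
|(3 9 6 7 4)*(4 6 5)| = |(3 9 5 4)(6 7)| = 4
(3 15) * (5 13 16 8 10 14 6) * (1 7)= (1 7)(3 15)(5 13 16 8 10 14 6)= [0, 7, 2, 15, 4, 13, 5, 1, 10, 9, 14, 11, 12, 16, 6, 3, 8]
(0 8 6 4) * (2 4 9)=(0 8 6 9 2 4)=[8, 1, 4, 3, 0, 5, 9, 7, 6, 2]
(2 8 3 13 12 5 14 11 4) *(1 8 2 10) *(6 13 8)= (1 6 13 12 5 14 11 4 10)(3 8)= [0, 6, 2, 8, 10, 14, 13, 7, 3, 9, 1, 4, 5, 12, 11]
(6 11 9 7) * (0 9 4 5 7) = (0 9)(4 5 7 6 11) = [9, 1, 2, 3, 5, 7, 11, 6, 8, 0, 10, 4]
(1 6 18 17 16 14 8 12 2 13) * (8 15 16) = (1 6 18 17 8 12 2 13)(14 15 16) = [0, 6, 13, 3, 4, 5, 18, 7, 12, 9, 10, 11, 2, 1, 15, 16, 14, 8, 17]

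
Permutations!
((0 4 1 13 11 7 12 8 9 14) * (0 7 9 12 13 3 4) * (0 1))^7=((0 1 3 4)(7 13 11 9 14)(8 12))^7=(0 4 3 1)(7 11 14 13 9)(8 12)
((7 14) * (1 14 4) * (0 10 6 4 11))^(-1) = ((0 10 6 4 1 14 7 11))^(-1) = (0 11 7 14 1 4 6 10)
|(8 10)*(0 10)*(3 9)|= 6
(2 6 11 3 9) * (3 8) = (2 6 11 8 3 9) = [0, 1, 6, 9, 4, 5, 11, 7, 3, 2, 10, 8]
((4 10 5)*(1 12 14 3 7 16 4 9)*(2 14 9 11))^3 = ((1 12 9)(2 14 3 7 16 4 10 5 11))^3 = (2 7 10)(3 4 11)(5 14 16)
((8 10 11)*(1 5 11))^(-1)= (1 10 8 11 5)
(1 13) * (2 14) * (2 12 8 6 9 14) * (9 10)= (1 13)(6 10 9 14 12 8)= [0, 13, 2, 3, 4, 5, 10, 7, 6, 14, 9, 11, 8, 1, 12]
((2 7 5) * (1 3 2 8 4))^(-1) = ((1 3 2 7 5 8 4))^(-1) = (1 4 8 5 7 2 3)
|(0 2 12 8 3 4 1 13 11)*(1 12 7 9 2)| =12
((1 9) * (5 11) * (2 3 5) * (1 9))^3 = (2 11 5 3)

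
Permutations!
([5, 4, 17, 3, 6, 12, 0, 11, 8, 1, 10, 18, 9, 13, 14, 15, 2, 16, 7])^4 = (0 1 5 4 12 6 9)(2 17 16)(7 11 18)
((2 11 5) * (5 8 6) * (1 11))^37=(1 11 8 6 5 2)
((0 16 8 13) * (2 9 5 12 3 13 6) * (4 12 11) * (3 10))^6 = ((0 16 8 6 2 9 5 11 4 12 10 3 13))^6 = (0 5 13 9 3 2 10 6 12 8 4 16 11)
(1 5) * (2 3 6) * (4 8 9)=(1 5)(2 3 6)(4 8 9)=[0, 5, 3, 6, 8, 1, 2, 7, 9, 4]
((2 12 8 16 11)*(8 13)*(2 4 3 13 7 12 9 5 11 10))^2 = ((2 9 5 11 4 3 13 8 16 10)(7 12))^2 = (2 5 4 13 16)(3 8 10 9 11)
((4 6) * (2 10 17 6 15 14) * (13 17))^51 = (2 17 15 10 6 14 13 4)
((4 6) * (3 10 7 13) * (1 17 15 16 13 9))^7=((1 17 15 16 13 3 10 7 9)(4 6))^7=(1 7 3 16 17 9 10 13 15)(4 6)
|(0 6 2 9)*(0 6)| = |(2 9 6)| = 3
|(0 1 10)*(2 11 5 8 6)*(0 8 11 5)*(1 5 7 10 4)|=30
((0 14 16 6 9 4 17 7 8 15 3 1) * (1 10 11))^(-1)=(0 1 11 10 3 15 8 7 17 4 9 6 16 14)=((0 14 16 6 9 4 17 7 8 15 3 10 11 1))^(-1)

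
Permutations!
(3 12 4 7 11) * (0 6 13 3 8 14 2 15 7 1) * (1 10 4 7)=(0 6 13 3 12 7 11 8 14 2 15 1)(4 10)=[6, 0, 15, 12, 10, 5, 13, 11, 14, 9, 4, 8, 7, 3, 2, 1]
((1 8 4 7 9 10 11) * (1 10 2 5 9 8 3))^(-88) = ((1 3)(2 5 9)(4 7 8)(10 11))^(-88) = (11)(2 9 5)(4 8 7)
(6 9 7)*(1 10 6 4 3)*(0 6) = (0 6 9 7 4 3 1 10) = [6, 10, 2, 1, 3, 5, 9, 4, 8, 7, 0]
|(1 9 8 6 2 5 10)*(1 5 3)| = 6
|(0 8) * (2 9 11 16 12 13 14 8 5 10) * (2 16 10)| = |(0 5 2 9 11 10 16 12 13 14 8)| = 11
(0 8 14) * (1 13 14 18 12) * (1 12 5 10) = (0 8 18 5 10 1 13 14) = [8, 13, 2, 3, 4, 10, 6, 7, 18, 9, 1, 11, 12, 14, 0, 15, 16, 17, 5]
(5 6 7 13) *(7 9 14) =[0, 1, 2, 3, 4, 6, 9, 13, 8, 14, 10, 11, 12, 5, 7] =(5 6 9 14 7 13)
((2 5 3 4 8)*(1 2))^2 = ((1 2 5 3 4 8))^2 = (1 5 4)(2 3 8)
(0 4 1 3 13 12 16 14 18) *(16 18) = [4, 3, 2, 13, 1, 5, 6, 7, 8, 9, 10, 11, 18, 12, 16, 15, 14, 17, 0] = (0 4 1 3 13 12 18)(14 16)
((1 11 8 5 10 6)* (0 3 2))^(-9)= (1 5)(6 8)(10 11)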